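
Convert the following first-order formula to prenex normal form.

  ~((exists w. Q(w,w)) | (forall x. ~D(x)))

forall w. exists x. (~Q(w,w) & D(x))

Push ¬ through the quantifiers and connectives to reach negation normal form:
  (forall w. ~Q(w,w)) & (exists x. D(x))
All bound variables are already distinct, so no renaming is needed.
Finally move all quantifiers to the prefix:
  forall w. exists x. (~Q(w,w) & D(x))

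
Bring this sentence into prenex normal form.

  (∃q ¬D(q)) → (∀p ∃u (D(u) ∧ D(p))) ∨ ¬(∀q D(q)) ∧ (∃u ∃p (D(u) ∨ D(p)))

Eliminate → and ↔ using ¬ and ∨.
  ¬(∃q ¬D(q)) ∨ (∀p ∃u (D(u) ∧ D(p))) ∨ ¬(∀q D(q)) ∧ (∃u ∃p (D(u) ∨ D(p)))
Push ¬ through the quantifiers and connectives to reach negation normal form:
  (∀q D(q)) ∨ (∀p ∃u (D(u) ∧ D(p))) ∨ (∃q ¬D(q)) ∧ (∃u ∃p (D(u) ∨ D(p)))
Give each quantifier a distinct variable: q↦v1, u↦t, p↦u1.
  (∀q D(q)) ∨ (∀p ∃u (D(u) ∧ D(p))) ∨ (∃v1 ¬D(v1)) ∧ (∃t ∃u1 (D(t) ∨ D(u1)))
Pull the quantifiers to the front (each side's bound variable is not free in the other side):
  ∀q ∀p ∃u ∃v1 ∃t ∃u1 (D(q) ∨ D(u) ∧ D(p) ∨ ¬D(v1) ∧ (D(t) ∨ D(u1)))

∀q ∀p ∃u ∃v1 ∃t ∃u1 (D(q) ∨ D(u) ∧ D(p) ∨ ¬D(v1) ∧ (D(t) ∨ D(u1)))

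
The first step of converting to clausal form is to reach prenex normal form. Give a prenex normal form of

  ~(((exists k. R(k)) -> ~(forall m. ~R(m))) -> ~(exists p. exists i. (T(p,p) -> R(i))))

Rewrite implications/biconditionals: A → B as ¬A ∨ B.
  ~(~(~(exists k. R(k)) | ~(forall m. ~R(m))) | ~(exists p. exists i. (~T(p,p) | R(i))))
Move each ¬ inward, flipping quantifiers it crosses:
  ((forall k. ~R(k)) | (exists m. R(m))) & (exists p. exists i. (~T(p,p) | R(i)))
Pull the quantifiers to the front (each side's bound variable is not free in the other side):
  forall k. exists m. exists p. exists i. ((~R(k) | R(m)) & (~T(p,p) | R(i)))

forall k. exists m. exists p. exists i. ((~R(k) | R(m)) & (~T(p,p) | R(i)))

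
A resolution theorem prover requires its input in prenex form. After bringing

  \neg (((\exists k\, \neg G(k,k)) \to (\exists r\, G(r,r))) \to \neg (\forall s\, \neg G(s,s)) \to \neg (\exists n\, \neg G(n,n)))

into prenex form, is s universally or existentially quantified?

Eliminate → and ↔ using ¬ and ∨.
  \neg (\neg (\neg (\exists k\, \neg G(k,k)) \lor (\exists r\, G(r,r))) \lor \neg \neg (\forall s\, \neg G(s,s)) \lor \neg (\exists n\, \neg G(n,n)))
Move each ¬ inward, flipping quantifiers it crosses:
  ((\forall k\, G(k,k)) \lor (\exists r\, G(r,r))) \land (\exists s\, G(s,s)) \land (\exists n\, \neg G(n,n))
All bound variables are already distinct, so no renaming is needed.
Extract every quantifier outward, since the variables are now distinct and don't occur free across branches:
  \forall k\, \exists r\, \exists s\, \exists n\, ((G(k,k) \lor G(r,r)) \land G(s,s) \land \neg G(n,n))
The quantifier \forall s sits under an odd number of negations (counting the antecedent side of each →), so it flips to \exists s.

existential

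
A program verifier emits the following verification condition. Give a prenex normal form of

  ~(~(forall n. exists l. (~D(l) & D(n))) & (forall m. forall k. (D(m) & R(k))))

Drive negations inward (¬∀x A ≡ ∃x ¬A, ¬∃x A ≡ ∀x ¬A, De Morgan for ∧/∨):
  (forall n. exists l. (~D(l) & D(n))) | (exists m. exists k. (~D(m) | ~R(k)))
Extract every quantifier outward, since the variables are now distinct and don't occur free across branches:
  forall n. exists l. exists m. exists k. (~D(l) & D(n) | ~D(m) | ~R(k))

forall n. exists l. exists m. exists k. (~D(l) & D(n) | ~D(m) | ~R(k))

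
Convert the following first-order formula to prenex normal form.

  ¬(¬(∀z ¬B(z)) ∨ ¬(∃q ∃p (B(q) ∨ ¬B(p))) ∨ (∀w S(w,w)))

∀z ∃q ∃p ∃w (¬B(z) ∧ (B(q) ∨ ¬B(p)) ∧ ¬S(w,w))

Move each ¬ inward, flipping quantifiers it crosses:
  (∀z ¬B(z)) ∧ (∃q ∃p (B(q) ∨ ¬B(p))) ∧ (∃w ¬S(w,w))
Extract every quantifier outward, since the variables are now distinct and don't occur free across branches:
  ∀z ∃q ∃p ∃w (¬B(z) ∧ (B(q) ∨ ¬B(p)) ∧ ¬S(w,w))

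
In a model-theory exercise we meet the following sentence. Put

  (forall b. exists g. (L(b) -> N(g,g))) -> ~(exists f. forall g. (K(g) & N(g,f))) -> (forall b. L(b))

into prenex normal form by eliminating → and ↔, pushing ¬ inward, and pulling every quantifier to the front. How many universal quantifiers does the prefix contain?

Rewrite implications/biconditionals: A → B as ¬A ∨ B.
  ~(forall b. exists g. (~L(b) | N(g,g))) | ~~(exists f. forall g. (K(g) & N(g,f))) | (forall b. L(b))
Push ¬ through the quantifiers and connectives to reach negation normal form:
  (exists b. forall g. (L(b) & ~N(g,g))) | (exists f. forall g. (K(g) & N(g,f))) | (forall b. L(b))
Rename bound variables to avoid capture: g↦t, b↦y1.
  (exists b. forall g. (L(b) & ~N(g,g))) | (exists f. forall t. (K(t) & N(t,f))) | (forall y1. L(y1))
Extract every quantifier outward, since the variables are now distinct and don't occur free across branches:
  exists b. forall g. exists f. forall t. forall y1. (L(b) & ~N(g,g) | K(t) & N(t,f) | L(y1))
The prefix is exists b forall g exists f forall t forall y1: 3 universal, 2 existential.

3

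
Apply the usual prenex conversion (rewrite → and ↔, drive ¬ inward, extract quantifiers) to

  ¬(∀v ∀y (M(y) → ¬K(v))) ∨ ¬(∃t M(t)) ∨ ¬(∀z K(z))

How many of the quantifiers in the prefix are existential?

Rewrite implications/biconditionals: A → B as ¬A ∨ B.
  ¬(∀v ∀y (¬M(y) ∨ ¬K(v))) ∨ ¬(∃t M(t)) ∨ ¬(∀z K(z))
Push ¬ through the quantifiers and connectives to reach negation normal form:
  (∃v ∃y (M(y) ∧ K(v))) ∨ (∀t ¬M(t)) ∨ (∃z ¬K(z))
All bound variables are already distinct, so no renaming is needed.
Pull the quantifiers to the front (each side's bound variable is not free in the other side):
  ∃v ∃y ∀t ∃z (M(y) ∧ K(v) ∨ ¬M(t) ∨ ¬K(z))
The prefix is ∃v ∃y ∀t ∃z: 1 universal, 3 existential.

3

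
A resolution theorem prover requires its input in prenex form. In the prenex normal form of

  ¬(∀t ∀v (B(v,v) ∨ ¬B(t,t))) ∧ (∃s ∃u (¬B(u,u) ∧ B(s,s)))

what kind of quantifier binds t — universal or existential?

existential

Push ¬ through the quantifiers and connectives to reach negation normal form:
  (∃t ∃v (¬B(v,v) ∧ B(t,t))) ∧ (∃s ∃u (¬B(u,u) ∧ B(s,s)))
Extract every quantifier outward, since the variables are now distinct and don't occur free across branches:
  ∃t ∃v ∃s ∃u (¬B(v,v) ∧ B(t,t) ∧ ¬B(u,u) ∧ B(s,s))
The quantifier ∀t sits under an odd number of negations, so it flips to ∃t.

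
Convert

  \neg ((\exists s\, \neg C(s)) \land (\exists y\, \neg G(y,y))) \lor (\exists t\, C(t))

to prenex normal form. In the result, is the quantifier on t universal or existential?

existential

Drive negations inward (¬∀x A ≡ ∃x ¬A, ¬∃x A ≡ ∀x ¬A, De Morgan for ∧/∨):
  (\forall s\, C(s)) \lor (\forall y\, G(y,y)) \lor (\exists t\, C(t))
All bound variables are already distinct, so no renaming is needed.
Pull the quantifiers to the front (each side's bound variable is not free in the other side):
  \forall s\, \forall y\, \exists t\, (C(s) \lor G(y,y) \lor C(t))
The quantifier \exists t sits under an even number of negations, so it remains existential.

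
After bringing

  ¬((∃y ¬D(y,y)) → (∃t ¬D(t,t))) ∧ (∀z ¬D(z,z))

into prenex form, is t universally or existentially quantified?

universal

First replace A → B with ¬A ∨ B.
  ¬(¬(∃y ¬D(y,y)) ∨ (∃t ¬D(t,t))) ∧ (∀z ¬D(z,z))
Drive negations inward (¬∀x A ≡ ∃x ¬A, ¬∃x A ≡ ∀x ¬A, De Morgan for ∧/∨):
  (∃y ¬D(y,y)) ∧ (∀t D(t,t)) ∧ (∀z ¬D(z,z))
Extract every quantifier outward, since the variables are now distinct and don't occur free across branches:
  ∃y ∀t ∀z (¬D(y,y) ∧ D(t,t) ∧ ¬D(z,z))
The quantifier ∃t sits under an odd number of negations (counting the antecedent side of each →), so it flips to ∀t.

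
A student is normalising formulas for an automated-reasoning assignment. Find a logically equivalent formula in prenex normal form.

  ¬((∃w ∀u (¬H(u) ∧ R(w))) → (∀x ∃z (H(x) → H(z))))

Rewrite implications/biconditionals: A → B as ¬A ∨ B.
  ¬(¬(∃w ∀u (¬H(u) ∧ R(w))) ∨ (∀x ∃z (¬H(x) ∨ H(z))))
Push ¬ through the quantifiers and connectives to reach negation normal form:
  (∃w ∀u (¬H(u) ∧ R(w))) ∧ (∃x ∀z (H(x) ∧ ¬H(z)))
All bound variables are already distinct, so no renaming is needed.
Extract every quantifier outward, since the variables are now distinct and don't occur free across branches:
  ∃w ∀u ∃x ∀z (¬H(u) ∧ R(w) ∧ H(x) ∧ ¬H(z))

∃w ∀u ∃x ∀z (¬H(u) ∧ R(w) ∧ H(x) ∧ ¬H(z))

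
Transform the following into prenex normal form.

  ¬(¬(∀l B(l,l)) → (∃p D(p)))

∃l ∀p (¬B(l,l) ∧ ¬D(p))

First replace A → B with ¬A ∨ B.
  ¬(¬¬(∀l B(l,l)) ∨ (∃p D(p)))
Drive negations inward (¬∀x A ≡ ∃x ¬A, ¬∃x A ≡ ∀x ¬A, De Morgan for ∧/∨):
  (∃l ¬B(l,l)) ∧ (∀p ¬D(p))
All bound variables are already distinct, so no renaming is needed.
Extract every quantifier outward, since the variables are now distinct and don't occur free across branches:
  ∃l ∀p (¬B(l,l) ∧ ¬D(p))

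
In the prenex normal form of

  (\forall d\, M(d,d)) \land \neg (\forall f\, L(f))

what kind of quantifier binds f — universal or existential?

existential

Drive negations inward (¬∀x A ≡ ∃x ¬A, ¬∃x A ≡ ∀x ¬A, De Morgan for ∧/∨):
  (\forall d\, M(d,d)) \land (\exists f\, \neg L(f))
All bound variables are already distinct, so no renaming is needed.
Extract every quantifier outward, since the variables are now distinct and don't occur free across branches:
  \forall d\, \exists f\, (M(d,d) \land \neg L(f))
The quantifier \forall f sits under an odd number of negations, so it flips to \exists f.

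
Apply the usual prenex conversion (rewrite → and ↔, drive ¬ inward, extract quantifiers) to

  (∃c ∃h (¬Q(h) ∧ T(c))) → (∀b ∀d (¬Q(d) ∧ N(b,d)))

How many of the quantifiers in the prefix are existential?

Rewrite implications/biconditionals: A → B as ¬A ∨ B.
  ¬(∃c ∃h (¬Q(h) ∧ T(c))) ∨ (∀b ∀d (¬Q(d) ∧ N(b,d)))
Move each ¬ inward, flipping quantifiers it crosses:
  (∀c ∀h (Q(h) ∨ ¬T(c))) ∨ (∀b ∀d (¬Q(d) ∧ N(b,d)))
All bound variables are already distinct, so no renaming is needed.
Pull the quantifiers to the front (each side's bound variable is not free in the other side):
  ∀c ∀h ∀b ∀d (Q(h) ∨ ¬T(c) ∨ ¬Q(d) ∧ N(b,d))
The prefix is ∀c ∀h ∀b ∀d: 4 universal, 0 existential.

0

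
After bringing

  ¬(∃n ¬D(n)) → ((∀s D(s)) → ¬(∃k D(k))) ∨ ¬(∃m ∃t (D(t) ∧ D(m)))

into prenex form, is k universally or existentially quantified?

Eliminate → and ↔ using ¬ and ∨.
  ¬¬(∃n ¬D(n)) ∨ ¬(∀s D(s)) ∨ ¬(∃k D(k)) ∨ ¬(∃m ∃t (D(t) ∧ D(m)))
Push ¬ through the quantifiers and connectives to reach negation normal form:
  (∃n ¬D(n)) ∨ (∃s ¬D(s)) ∨ (∀k ¬D(k)) ∨ (∀m ∀t (¬D(t) ∨ ¬D(m)))
Pull the quantifiers to the front (each side's bound variable is not free in the other side):
  ∃n ∃s ∀k ∀m ∀t (¬D(n) ∨ ¬D(s) ∨ ¬D(k) ∨ ¬D(t) ∨ ¬D(m))
The quantifier ∃k sits under an odd number of negations (counting the antecedent side of each →), so it flips to ∀k.

universal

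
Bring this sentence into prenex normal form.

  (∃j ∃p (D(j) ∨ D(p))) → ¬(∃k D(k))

Eliminate → and ↔ using ¬ and ∨.
  ¬(∃j ∃p (D(j) ∨ D(p))) ∨ ¬(∃k D(k))
Push ¬ through the quantifiers and connectives to reach negation normal form:
  (∀j ∀p (¬D(j) ∧ ¬D(p))) ∨ (∀k ¬D(k))
All bound variables are already distinct, so no renaming is needed.
Pull the quantifiers to the front (each side's bound variable is not free in the other side):
  ∀j ∀p ∀k (¬D(j) ∧ ¬D(p) ∨ ¬D(k))

∀j ∀p ∀k (¬D(j) ∧ ¬D(p) ∨ ¬D(k))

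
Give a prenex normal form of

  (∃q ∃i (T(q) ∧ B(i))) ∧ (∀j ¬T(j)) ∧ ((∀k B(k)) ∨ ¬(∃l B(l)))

∃q ∃i ∀j ∀k ∀l (T(q) ∧ B(i) ∧ ¬T(j) ∧ (B(k) ∨ ¬B(l)))

Drive negations inward (¬∀x A ≡ ∃x ¬A, ¬∃x A ≡ ∀x ¬A, De Morgan for ∧/∨):
  (∃q ∃i (T(q) ∧ B(i))) ∧ (∀j ¬T(j)) ∧ ((∀k B(k)) ∨ (∀l ¬B(l)))
All bound variables are already distinct, so no renaming is needed.
Finally move all quantifiers to the prefix:
  ∃q ∃i ∀j ∀k ∀l (T(q) ∧ B(i) ∧ ¬T(j) ∧ (B(k) ∨ ¬B(l)))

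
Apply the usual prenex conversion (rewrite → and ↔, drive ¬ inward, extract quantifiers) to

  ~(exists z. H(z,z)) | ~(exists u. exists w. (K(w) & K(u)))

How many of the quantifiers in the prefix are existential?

0

Push ¬ through the quantifiers and connectives to reach negation normal form:
  (forall z. ~H(z,z)) | (forall u. forall w. (~K(w) | ~K(u)))
Finally move all quantifiers to the prefix:
  forall z. forall u. forall w. (~H(z,z) | ~K(w) | ~K(u))
The prefix is forall z forall u forall w: 3 universal, 0 existential.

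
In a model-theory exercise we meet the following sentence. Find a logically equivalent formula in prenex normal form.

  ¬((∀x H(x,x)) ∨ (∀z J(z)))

Push ¬ through the quantifiers and connectives to reach negation normal form:
  (∃x ¬H(x,x)) ∧ (∃z ¬J(z))
All bound variables are already distinct, so no renaming is needed.
Finally move all quantifiers to the prefix:
  ∃x ∃z (¬H(x,x) ∧ ¬J(z))

∃x ∃z (¬H(x,x) ∧ ¬J(z))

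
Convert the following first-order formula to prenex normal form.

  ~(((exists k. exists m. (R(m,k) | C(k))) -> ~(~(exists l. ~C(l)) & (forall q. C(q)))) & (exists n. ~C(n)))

exists k. exists m. forall l. forall q. forall n. ((R(m,k) | C(k)) & C(l) & C(q) | C(n))

First replace A → B with ¬A ∨ B.
  ~((~(exists k. exists m. (R(m,k) | C(k))) | ~(~(exists l. ~C(l)) & (forall q. C(q)))) & (exists n. ~C(n)))
Move each ¬ inward, flipping quantifiers it crosses:
  (exists k. exists m. (R(m,k) | C(k))) & (forall l. C(l)) & (forall q. C(q)) | (forall n. C(n))
All bound variables are already distinct, so no renaming is needed.
Extract every quantifier outward, since the variables are now distinct and don't occur free across branches:
  exists k. exists m. forall l. forall q. forall n. ((R(m,k) | C(k)) & C(l) & C(q) | C(n))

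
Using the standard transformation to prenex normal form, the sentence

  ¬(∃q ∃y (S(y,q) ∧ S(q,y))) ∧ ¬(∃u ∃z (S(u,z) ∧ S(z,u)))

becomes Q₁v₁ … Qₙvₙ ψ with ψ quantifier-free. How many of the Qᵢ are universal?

Push ¬ through the quantifiers and connectives to reach negation normal form:
  (∀q ∀y (¬S(y,q) ∨ ¬S(q,y))) ∧ (∀u ∀z (¬S(u,z) ∨ ¬S(z,u)))
Pull the quantifiers to the front (each side's bound variable is not free in the other side):
  ∀q ∀y ∀u ∀z ((¬S(y,q) ∨ ¬S(q,y)) ∧ (¬S(u,z) ∨ ¬S(z,u)))
The prefix is ∀q ∀y ∀u ∀z: 4 universal, 0 existential.

4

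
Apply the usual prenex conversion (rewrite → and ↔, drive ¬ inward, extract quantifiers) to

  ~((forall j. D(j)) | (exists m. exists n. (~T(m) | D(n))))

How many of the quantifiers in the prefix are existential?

1

Drive negations inward (¬∀x A ≡ ∃x ¬A, ¬∃x A ≡ ∀x ¬A, De Morgan for ∧/∨):
  (exists j. ~D(j)) & (forall m. forall n. (T(m) & ~D(n)))
All bound variables are already distinct, so no renaming is needed.
Pull the quantifiers to the front (each side's bound variable is not free in the other side):
  exists j. forall m. forall n. (~D(j) & T(m) & ~D(n))
The prefix is exists j forall m forall n: 2 universal, 1 existential.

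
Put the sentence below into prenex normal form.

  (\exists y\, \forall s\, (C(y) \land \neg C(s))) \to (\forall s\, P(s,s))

Eliminate → and ↔ using ¬ and ∨.
  \neg (\exists y\, \forall s\, (C(y) \land \neg C(s))) \lor (\forall s\, P(s,s))
Drive negations inward (¬∀x A ≡ ∃x ¬A, ¬∃x A ≡ ∀x ¬A, De Morgan for ∧/∨):
  (\forall y\, \exists s\, (\neg C(y) \lor C(s))) \lor (\forall s\, P(s,s))
Standardize variables apart so no two quantifiers bind the same name: s↦u.
  (\forall y\, \exists s\, (\neg C(y) \lor C(s))) \lor (\forall u\, P(u,u))
Extract every quantifier outward, since the variables are now distinct and don't occur free across branches:
  \forall y\, \exists s\, \forall u\, (\neg C(y) \lor C(s) \lor P(u,u))

\forall y\, \exists s\, \forall u\, (\neg C(y) \lor C(s) \lor P(u,u))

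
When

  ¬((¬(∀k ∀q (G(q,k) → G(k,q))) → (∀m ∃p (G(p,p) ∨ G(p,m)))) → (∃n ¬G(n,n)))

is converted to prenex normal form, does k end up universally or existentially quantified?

universal

Rewrite implications/biconditionals: A → B as ¬A ∨ B.
  ¬(¬(¬¬(∀k ∀q (¬G(q,k) ∨ G(k,q))) ∨ (∀m ∃p (G(p,p) ∨ G(p,m)))) ∨ (∃n ¬G(n,n)))
Drive negations inward (¬∀x A ≡ ∃x ¬A, ¬∃x A ≡ ∀x ¬A, De Morgan for ∧/∨):
  ((∀k ∀q (¬G(q,k) ∨ G(k,q))) ∨ (∀m ∃p (G(p,p) ∨ G(p,m)))) ∧ (∀n G(n,n))
Pull the quantifiers to the front (each side's bound variable is not free in the other side):
  ∀k ∀q ∀m ∃p ∀n ((¬G(q,k) ∨ G(k,q) ∨ G(p,p) ∨ G(p,m)) ∧ G(n,n))
The quantifier ∀k sits under an even number of negations (counting the antecedent side of each →), so it remains universal.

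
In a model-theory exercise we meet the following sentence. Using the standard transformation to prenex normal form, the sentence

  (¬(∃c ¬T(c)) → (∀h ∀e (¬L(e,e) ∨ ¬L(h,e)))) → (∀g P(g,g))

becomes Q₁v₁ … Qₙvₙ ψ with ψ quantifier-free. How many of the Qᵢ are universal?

2

Eliminate → and ↔ using ¬ and ∨.
  ¬(¬¬(∃c ¬T(c)) ∨ (∀h ∀e (¬L(e,e) ∨ ¬L(h,e)))) ∨ (∀g P(g,g))
Move each ¬ inward, flipping quantifiers it crosses:
  (∀c T(c)) ∧ (∃h ∃e (L(e,e) ∧ L(h,e))) ∨ (∀g P(g,g))
All bound variables are already distinct, so no renaming is needed.
Pull the quantifiers to the front (each side's bound variable is not free in the other side):
  ∀c ∃h ∃e ∀g (T(c) ∧ L(e,e) ∧ L(h,e) ∨ P(g,g))
The prefix is ∀c ∃h ∃e ∀g: 2 universal, 2 existential.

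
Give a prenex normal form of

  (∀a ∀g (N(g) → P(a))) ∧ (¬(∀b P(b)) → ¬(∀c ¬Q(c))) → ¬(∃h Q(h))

First replace A → B with ¬A ∨ B.
  ¬((∀a ∀g (¬N(g) ∨ P(a))) ∧ (¬¬(∀b P(b)) ∨ ¬(∀c ¬Q(c)))) ∨ ¬(∃h Q(h))
Drive negations inward (¬∀x A ≡ ∃x ¬A, ¬∃x A ≡ ∀x ¬A, De Morgan for ∧/∨):
  (∃a ∃g (N(g) ∧ ¬P(a))) ∨ (∃b ¬P(b)) ∧ (∀c ¬Q(c)) ∨ (∀h ¬Q(h))
All bound variables are already distinct, so no renaming is needed.
Finally move all quantifiers to the prefix:
  ∃a ∃g ∃b ∀c ∀h (N(g) ∧ ¬P(a) ∨ ¬P(b) ∧ ¬Q(c) ∨ ¬Q(h))

∃a ∃g ∃b ∀c ∀h (N(g) ∧ ¬P(a) ∨ ¬P(b) ∧ ¬Q(c) ∨ ¬Q(h))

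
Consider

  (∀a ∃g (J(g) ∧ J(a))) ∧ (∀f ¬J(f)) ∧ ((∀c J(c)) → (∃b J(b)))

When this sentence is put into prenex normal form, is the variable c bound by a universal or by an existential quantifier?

Rewrite implications/biconditionals: A → B as ¬A ∨ B.
  (∀a ∃g (J(g) ∧ J(a))) ∧ (∀f ¬J(f)) ∧ (¬(∀c J(c)) ∨ (∃b J(b)))
Push ¬ through the quantifiers and connectives to reach negation normal form:
  (∀a ∃g (J(g) ∧ J(a))) ∧ (∀f ¬J(f)) ∧ ((∃c ¬J(c)) ∨ (∃b J(b)))
All bound variables are already distinct, so no renaming is needed.
Finally move all quantifiers to the prefix:
  ∀a ∃g ∀f ∃c ∃b (J(g) ∧ J(a) ∧ ¬J(f) ∧ (¬J(c) ∨ J(b)))
The quantifier ∀c sits under an odd number of negations (counting the antecedent side of each →), so it flips to ∃c.

existential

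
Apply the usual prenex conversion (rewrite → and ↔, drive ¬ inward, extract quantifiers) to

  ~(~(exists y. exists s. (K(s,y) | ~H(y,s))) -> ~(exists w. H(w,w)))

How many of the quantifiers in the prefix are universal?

First replace A → B with ¬A ∨ B.
  ~(~~(exists y. exists s. (K(s,y) | ~H(y,s))) | ~(exists w. H(w,w)))
Push ¬ through the quantifiers and connectives to reach negation normal form:
  (forall y. forall s. (~K(s,y) & H(y,s))) & (exists w. H(w,w))
All bound variables are already distinct, so no renaming is needed.
Extract every quantifier outward, since the variables are now distinct and don't occur free across branches:
  forall y. forall s. exists w. (~K(s,y) & H(y,s) & H(w,w))
The prefix is forall y forall s exists w: 2 universal, 1 existential.

2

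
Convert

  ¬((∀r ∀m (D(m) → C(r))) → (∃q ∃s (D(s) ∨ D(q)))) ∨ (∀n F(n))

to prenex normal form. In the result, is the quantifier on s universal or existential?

Eliminate → and ↔ using ¬ and ∨.
  ¬(¬(∀r ∀m (¬D(m) ∨ C(r))) ∨ (∃q ∃s (D(s) ∨ D(q)))) ∨ (∀n F(n))
Move each ¬ inward, flipping quantifiers it crosses:
  (∀r ∀m (¬D(m) ∨ C(r))) ∧ (∀q ∀s (¬D(s) ∧ ¬D(q))) ∨ (∀n F(n))
All bound variables are already distinct, so no renaming is needed.
Extract every quantifier outward, since the variables are now distinct and don't occur free across branches:
  ∀r ∀m ∀q ∀s ∀n ((¬D(m) ∨ C(r)) ∧ ¬D(s) ∧ ¬D(q) ∨ F(n))
The quantifier ∃s sits under an odd number of negations (counting the antecedent side of each →), so it flips to ∀s.

universal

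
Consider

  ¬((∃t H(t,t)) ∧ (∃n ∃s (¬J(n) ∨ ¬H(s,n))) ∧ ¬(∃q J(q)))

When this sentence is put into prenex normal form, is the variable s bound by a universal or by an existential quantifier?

Move each ¬ inward, flipping quantifiers it crosses:
  (∀t ¬H(t,t)) ∨ (∀n ∀s (J(n) ∧ H(s,n))) ∨ (∃q J(q))
Pull the quantifiers to the front (each side's bound variable is not free in the other side):
  ∀t ∀n ∀s ∃q (¬H(t,t) ∨ J(n) ∧ H(s,n) ∨ J(q))
The quantifier ∃s sits under an odd number of negations, so it flips to ∀s.

universal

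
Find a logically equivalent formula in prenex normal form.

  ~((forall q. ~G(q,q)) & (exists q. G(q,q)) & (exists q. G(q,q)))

exists q. forall z1. forall v1. (G(q,q) | ~G(z1,z1) | ~G(v1,v1))

Drive negations inward (¬∀x A ≡ ∃x ¬A, ¬∃x A ≡ ∀x ¬A, De Morgan for ∧/∨):
  (exists q. G(q,q)) | (forall q. ~G(q,q)) | (forall q. ~G(q,q))
Rename bound variables to avoid capture: q↦z1, q↦v1.
  (exists q. G(q,q)) | (forall z1. ~G(z1,z1)) | (forall v1. ~G(v1,v1))
Pull the quantifiers to the front (each side's bound variable is not free in the other side):
  exists q. forall z1. forall v1. (G(q,q) | ~G(z1,z1) | ~G(v1,v1))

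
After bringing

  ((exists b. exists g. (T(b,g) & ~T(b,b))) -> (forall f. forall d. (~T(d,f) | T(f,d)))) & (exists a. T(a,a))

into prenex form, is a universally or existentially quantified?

existential

First replace A → B with ¬A ∨ B.
  (~(exists b. exists g. (T(b,g) & ~T(b,b))) | (forall f. forall d. (~T(d,f) | T(f,d)))) & (exists a. T(a,a))
Push ¬ through the quantifiers and connectives to reach negation normal form:
  ((forall b. forall g. (~T(b,g) | T(b,b))) | (forall f. forall d. (~T(d,f) | T(f,d)))) & (exists a. T(a,a))
Finally move all quantifiers to the prefix:
  forall b. forall g. forall f. forall d. exists a. ((~T(b,g) | T(b,b) | ~T(d,f) | T(f,d)) & T(a,a))
The quantifier exists a sits under an even number of negations (counting the antecedent side of each →), so it remains existential.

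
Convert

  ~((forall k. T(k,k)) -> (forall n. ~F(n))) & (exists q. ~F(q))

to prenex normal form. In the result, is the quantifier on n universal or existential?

First replace A → B with ¬A ∨ B.
  ~(~(forall k. T(k,k)) | (forall n. ~F(n))) & (exists q. ~F(q))
Drive negations inward (¬∀x A ≡ ∃x ¬A, ¬∃x A ≡ ∀x ¬A, De Morgan for ∧/∨):
  (forall k. T(k,k)) & (exists n. F(n)) & (exists q. ~F(q))
Finally move all quantifiers to the prefix:
  forall k. exists n. exists q. (T(k,k) & F(n) & ~F(q))
The quantifier forall n sits under an odd number of negations (counting the antecedent side of each →), so it flips to exists n.

existential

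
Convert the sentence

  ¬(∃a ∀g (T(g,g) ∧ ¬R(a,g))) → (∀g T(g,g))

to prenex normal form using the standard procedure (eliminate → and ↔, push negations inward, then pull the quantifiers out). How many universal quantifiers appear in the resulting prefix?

Eliminate → and ↔ using ¬ and ∨.
  ¬¬(∃a ∀g (T(g,g) ∧ ¬R(a,g))) ∨ (∀g T(g,g))
Drive negations inward (¬∀x A ≡ ∃x ¬A, ¬∃x A ≡ ∀x ¬A, De Morgan for ∧/∨):
  (∃a ∀g (T(g,g) ∧ ¬R(a,g))) ∨ (∀g T(g,g))
Rename bound variables to avoid capture: g↦r.
  (∃a ∀g (T(g,g) ∧ ¬R(a,g))) ∨ (∀r T(r,r))
Finally move all quantifiers to the prefix:
  ∃a ∀g ∀r (T(g,g) ∧ ¬R(a,g) ∨ T(r,r))
The prefix is ∃a ∀g ∀r: 2 universal, 1 existential.

2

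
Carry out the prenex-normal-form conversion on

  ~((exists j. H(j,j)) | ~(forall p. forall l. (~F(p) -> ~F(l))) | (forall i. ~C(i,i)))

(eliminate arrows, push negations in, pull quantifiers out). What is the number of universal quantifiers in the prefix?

3

First replace A → B with ¬A ∨ B.
  ~((exists j. H(j,j)) | ~(forall p. forall l. (~~F(p) | ~F(l))) | (forall i. ~C(i,i)))
Move each ¬ inward, flipping quantifiers it crosses:
  (forall j. ~H(j,j)) & (forall p. forall l. (F(p) | ~F(l))) & (exists i. C(i,i))
All bound variables are already distinct, so no renaming is needed.
Pull the quantifiers to the front (each side's bound variable is not free in the other side):
  forall j. forall p. forall l. exists i. (~H(j,j) & (F(p) | ~F(l)) & C(i,i))
The prefix is forall j forall p forall l exists i: 3 universal, 1 existential.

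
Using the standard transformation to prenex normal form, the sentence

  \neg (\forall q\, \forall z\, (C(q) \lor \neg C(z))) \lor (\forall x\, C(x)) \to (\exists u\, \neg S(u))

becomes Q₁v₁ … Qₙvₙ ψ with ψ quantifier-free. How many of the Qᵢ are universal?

2

Rewrite implications/biconditionals: A → B as ¬A ∨ B.
  \neg (\neg (\forall q\, \forall z\, (C(q) \lor \neg C(z))) \lor (\forall x\, C(x))) \lor (\exists u\, \neg S(u))
Push ¬ through the quantifiers and connectives to reach negation normal form:
  (\forall q\, \forall z\, (C(q) \lor \neg C(z))) \land (\exists x\, \neg C(x)) \lor (\exists u\, \neg S(u))
All bound variables are already distinct, so no renaming is needed.
Finally move all quantifiers to the prefix:
  \forall q\, \forall z\, \exists x\, \exists u\, ((C(q) \lor \neg C(z)) \land \neg C(x) \lor \neg S(u))
The prefix is \forall q \forall z \exists x \exists u: 2 universal, 2 existential.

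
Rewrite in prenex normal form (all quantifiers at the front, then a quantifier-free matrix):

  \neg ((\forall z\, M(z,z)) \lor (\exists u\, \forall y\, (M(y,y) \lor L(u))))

Drive negations inward (¬∀x A ≡ ∃x ¬A, ¬∃x A ≡ ∀x ¬A, De Morgan for ∧/∨):
  (\exists z\, \neg M(z,z)) \land (\forall u\, \exists y\, (\neg M(y,y) \land \neg L(u)))
All bound variables are already distinct, so no renaming is needed.
Extract every quantifier outward, since the variables are now distinct and don't occur free across branches:
  \exists z\, \forall u\, \exists y\, (\neg M(z,z) \land \neg M(y,y) \land \neg L(u))

\exists z\, \forall u\, \exists y\, (\neg M(z,z) \land \neg M(y,y) \land \neg L(u))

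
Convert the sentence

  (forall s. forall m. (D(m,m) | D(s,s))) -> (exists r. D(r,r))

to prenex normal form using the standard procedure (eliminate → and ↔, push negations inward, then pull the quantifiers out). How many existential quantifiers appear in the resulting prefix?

3

Rewrite implications/biconditionals: A → B as ¬A ∨ B.
  ~(forall s. forall m. (D(m,m) | D(s,s))) | (exists r. D(r,r))
Move each ¬ inward, flipping quantifiers it crosses:
  (exists s. exists m. (~D(m,m) & ~D(s,s))) | (exists r. D(r,r))
Pull the quantifiers to the front (each side's bound variable is not free in the other side):
  exists s. exists m. exists r. (~D(m,m) & ~D(s,s) | D(r,r))
The prefix is exists s exists m exists r: 0 universal, 3 existential.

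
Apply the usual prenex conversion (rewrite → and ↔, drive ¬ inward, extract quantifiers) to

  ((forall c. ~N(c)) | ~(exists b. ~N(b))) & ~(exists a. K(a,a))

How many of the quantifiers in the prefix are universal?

Push ¬ through the quantifiers and connectives to reach negation normal form:
  ((forall c. ~N(c)) | (forall b. N(b))) & (forall a. ~K(a,a))
Finally move all quantifiers to the prefix:
  forall c. forall b. forall a. ((~N(c) | N(b)) & ~K(a,a))
The prefix is forall c forall b forall a: 3 universal, 0 existential.

3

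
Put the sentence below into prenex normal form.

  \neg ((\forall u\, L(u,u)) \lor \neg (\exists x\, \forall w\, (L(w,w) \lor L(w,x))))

Move each ¬ inward, flipping quantifiers it crosses:
  (\exists u\, \neg L(u,u)) \land (\exists x\, \forall w\, (L(w,w) \lor L(w,x)))
Pull the quantifiers to the front (each side's bound variable is not free in the other side):
  \exists u\, \exists x\, \forall w\, (\neg L(u,u) \land (L(w,w) \lor L(w,x)))

\exists u\, \exists x\, \forall w\, (\neg L(u,u) \land (L(w,w) \lor L(w,x)))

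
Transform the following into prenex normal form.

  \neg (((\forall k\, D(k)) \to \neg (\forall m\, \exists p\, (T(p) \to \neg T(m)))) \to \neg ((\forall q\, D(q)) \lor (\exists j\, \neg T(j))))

Eliminate → and ↔ using ¬ and ∨.
  \neg (\neg (\neg (\forall k\, D(k)) \lor \neg (\forall m\, \exists p\, (\neg T(p) \lor \neg T(m)))) \lor \neg ((\forall q\, D(q)) \lor (\exists j\, \neg T(j))))
Push ¬ through the quantifiers and connectives to reach negation normal form:
  ((\exists k\, \neg D(k)) \lor (\exists m\, \forall p\, (T(p) \land T(m)))) \land ((\forall q\, D(q)) \lor (\exists j\, \neg T(j)))
Finally move all quantifiers to the prefix:
  \exists k\, \exists m\, \forall p\, \forall q\, \exists j\, ((\neg D(k) \lor T(p) \land T(m)) \land (D(q) \lor \neg T(j)))

\exists k\, \exists m\, \forall p\, \forall q\, \exists j\, ((\neg D(k) \lor T(p) \land T(m)) \land (D(q) \lor \neg T(j)))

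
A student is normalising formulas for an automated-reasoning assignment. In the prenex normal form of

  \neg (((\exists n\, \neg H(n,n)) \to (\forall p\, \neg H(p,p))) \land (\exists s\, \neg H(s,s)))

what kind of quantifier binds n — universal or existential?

Rewrite implications/biconditionals: A → B as ¬A ∨ B.
  \neg ((\neg (\exists n\, \neg H(n,n)) \lor (\forall p\, \neg H(p,p))) \land (\exists s\, \neg H(s,s)))
Drive negations inward (¬∀x A ≡ ∃x ¬A, ¬∃x A ≡ ∀x ¬A, De Morgan for ∧/∨):
  (\exists n\, \neg H(n,n)) \land (\exists p\, H(p,p)) \lor (\forall s\, H(s,s))
All bound variables are already distinct, so no renaming is needed.
Finally move all quantifiers to the prefix:
  \exists n\, \exists p\, \forall s\, (\neg H(n,n) \land H(p,p) \lor H(s,s))
The quantifier \exists n sits under an even number of negations (counting the antecedent side of each →), so it remains existential.

existential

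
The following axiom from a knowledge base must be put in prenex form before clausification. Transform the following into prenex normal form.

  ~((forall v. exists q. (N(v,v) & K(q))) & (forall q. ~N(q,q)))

Drive negations inward (¬∀x A ≡ ∃x ¬A, ¬∃x A ≡ ∀x ¬A, De Morgan for ∧/∨):
  (exists v. forall q. (~N(v,v) | ~K(q))) | (exists q. N(q,q))
Give each quantifier a distinct variable: q↦p.
  (exists v. forall q. (~N(v,v) | ~K(q))) | (exists p. N(p,p))
Extract every quantifier outward, since the variables are now distinct and don't occur free across branches:
  exists v. forall q. exists p. (~N(v,v) | ~K(q) | N(p,p))

exists v. forall q. exists p. (~N(v,v) | ~K(q) | N(p,p))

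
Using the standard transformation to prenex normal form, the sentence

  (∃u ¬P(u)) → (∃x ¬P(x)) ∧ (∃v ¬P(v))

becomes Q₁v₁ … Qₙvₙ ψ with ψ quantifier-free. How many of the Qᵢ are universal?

1

Eliminate → and ↔ using ¬ and ∨.
  ¬(∃u ¬P(u)) ∨ (∃x ¬P(x)) ∧ (∃v ¬P(v))
Move each ¬ inward, flipping quantifiers it crosses:
  (∀u P(u)) ∨ (∃x ¬P(x)) ∧ (∃v ¬P(v))
All bound variables are already distinct, so no renaming is needed.
Pull the quantifiers to the front (each side's bound variable is not free in the other side):
  ∀u ∃x ∃v (P(u) ∨ ¬P(x) ∧ ¬P(v))
The prefix is ∀u ∃x ∃v: 1 universal, 2 existential.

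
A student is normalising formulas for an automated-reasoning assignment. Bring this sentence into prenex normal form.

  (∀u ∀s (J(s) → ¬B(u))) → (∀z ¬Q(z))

∃u ∃s ∀z (J(s) ∧ B(u) ∨ ¬Q(z))

Rewrite implications/biconditionals: A → B as ¬A ∨ B.
  ¬(∀u ∀s (¬J(s) ∨ ¬B(u))) ∨ (∀z ¬Q(z))
Drive negations inward (¬∀x A ≡ ∃x ¬A, ¬∃x A ≡ ∀x ¬A, De Morgan for ∧/∨):
  (∃u ∃s (J(s) ∧ B(u))) ∨ (∀z ¬Q(z))
All bound variables are already distinct, so no renaming is needed.
Finally move all quantifiers to the prefix:
  ∃u ∃s ∀z (J(s) ∧ B(u) ∨ ¬Q(z))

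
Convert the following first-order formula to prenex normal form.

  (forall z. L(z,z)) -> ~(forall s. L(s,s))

Eliminate → and ↔ using ¬ and ∨.
  ~(forall z. L(z,z)) | ~(forall s. L(s,s))
Move each ¬ inward, flipping quantifiers it crosses:
  (exists z. ~L(z,z)) | (exists s. ~L(s,s))
Extract every quantifier outward, since the variables are now distinct and don't occur free across branches:
  exists z. exists s. (~L(z,z) | ~L(s,s))

exists z. exists s. (~L(z,z) | ~L(s,s))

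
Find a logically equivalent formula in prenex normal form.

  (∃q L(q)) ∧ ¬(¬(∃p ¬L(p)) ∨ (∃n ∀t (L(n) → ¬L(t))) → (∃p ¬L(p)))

∃q ∀p ∃n ∀t ∀v1 (L(q) ∧ (L(p) ∨ ¬L(n) ∨ ¬L(t)) ∧ L(v1))

First replace A → B with ¬A ∨ B.
  (∃q L(q)) ∧ ¬(¬(¬(∃p ¬L(p)) ∨ (∃n ∀t (¬L(n) ∨ ¬L(t)))) ∨ (∃p ¬L(p)))
Drive negations inward (¬∀x A ≡ ∃x ¬A, ¬∃x A ≡ ∀x ¬A, De Morgan for ∧/∨):
  (∃q L(q)) ∧ ((∀p L(p)) ∨ (∃n ∀t (¬L(n) ∨ ¬L(t)))) ∧ (∀p L(p))
Standardize variables apart so no two quantifiers bind the same name: p↦v1.
  (∃q L(q)) ∧ ((∀p L(p)) ∨ (∃n ∀t (¬L(n) ∨ ¬L(t)))) ∧ (∀v1 L(v1))
Finally move all quantifiers to the prefix:
  ∃q ∀p ∃n ∀t ∀v1 (L(q) ∧ (L(p) ∨ ¬L(n) ∨ ¬L(t)) ∧ L(v1))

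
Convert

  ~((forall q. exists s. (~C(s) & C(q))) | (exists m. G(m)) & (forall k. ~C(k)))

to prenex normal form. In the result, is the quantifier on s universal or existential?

universal

Move each ¬ inward, flipping quantifiers it crosses:
  (exists q. forall s. (C(s) | ~C(q))) & ((forall m. ~G(m)) | (exists k. C(k)))
Pull the quantifiers to the front (each side's bound variable is not free in the other side):
  exists q. forall s. forall m. exists k. ((C(s) | ~C(q)) & (~G(m) | C(k)))
The quantifier exists s sits under an odd number of negations, so it flips to forall s.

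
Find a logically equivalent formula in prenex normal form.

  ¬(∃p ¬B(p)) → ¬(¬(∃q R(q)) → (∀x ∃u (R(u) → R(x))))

Eliminate → and ↔ using ¬ and ∨.
  ¬¬(∃p ¬B(p)) ∨ ¬(¬¬(∃q R(q)) ∨ (∀x ∃u (¬R(u) ∨ R(x))))
Move each ¬ inward, flipping quantifiers it crosses:
  (∃p ¬B(p)) ∨ (∀q ¬R(q)) ∧ (∃x ∀u (R(u) ∧ ¬R(x)))
All bound variables are already distinct, so no renaming is needed.
Pull the quantifiers to the front (each side's bound variable is not free in the other side):
  ∃p ∀q ∃x ∀u (¬B(p) ∨ ¬R(q) ∧ R(u) ∧ ¬R(x))

∃p ∀q ∃x ∀u (¬B(p) ∨ ¬R(q) ∧ R(u) ∧ ¬R(x))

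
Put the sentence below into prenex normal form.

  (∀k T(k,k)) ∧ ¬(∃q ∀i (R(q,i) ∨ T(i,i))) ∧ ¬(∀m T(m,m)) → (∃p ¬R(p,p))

∃k ∃q ∀i ∀m ∃p (¬T(k,k) ∨ R(q,i) ∨ T(i,i) ∨ T(m,m) ∨ ¬R(p,p))

First replace A → B with ¬A ∨ B.
  ¬((∀k T(k,k)) ∧ ¬(∃q ∀i (R(q,i) ∨ T(i,i))) ∧ ¬(∀m T(m,m))) ∨ (∃p ¬R(p,p))
Push ¬ through the quantifiers and connectives to reach negation normal form:
  (∃k ¬T(k,k)) ∨ (∃q ∀i (R(q,i) ∨ T(i,i))) ∨ (∀m T(m,m)) ∨ (∃p ¬R(p,p))
All bound variables are already distinct, so no renaming is needed.
Finally move all quantifiers to the prefix:
  ∃k ∃q ∀i ∀m ∃p (¬T(k,k) ∨ R(q,i) ∨ T(i,i) ∨ T(m,m) ∨ ¬R(p,p))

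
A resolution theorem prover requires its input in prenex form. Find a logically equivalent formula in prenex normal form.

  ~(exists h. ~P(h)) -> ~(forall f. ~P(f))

First replace A → B with ¬A ∨ B.
  ~~(exists h. ~P(h)) | ~(forall f. ~P(f))
Move each ¬ inward, flipping quantifiers it crosses:
  (exists h. ~P(h)) | (exists f. P(f))
Pull the quantifiers to the front (each side's bound variable is not free in the other side):
  exists h. exists f. (~P(h) | P(f))

exists h. exists f. (~P(h) | P(f))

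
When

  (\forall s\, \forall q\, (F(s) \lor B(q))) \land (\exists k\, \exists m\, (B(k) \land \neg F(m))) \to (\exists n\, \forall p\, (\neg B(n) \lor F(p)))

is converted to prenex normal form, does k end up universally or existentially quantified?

universal

First replace A → B with ¬A ∨ B.
  \neg ((\forall s\, \forall q\, (F(s) \lor B(q))) \land (\exists k\, \exists m\, (B(k) \land \neg F(m)))) \lor (\exists n\, \forall p\, (\neg B(n) \lor F(p)))
Push ¬ through the quantifiers and connectives to reach negation normal form:
  (\exists s\, \exists q\, (\neg F(s) \land \neg B(q))) \lor (\forall k\, \forall m\, (\neg B(k) \lor F(m))) \lor (\exists n\, \forall p\, (\neg B(n) \lor F(p)))
All bound variables are already distinct, so no renaming is needed.
Finally move all quantifiers to the prefix:
  \exists s\, \exists q\, \forall k\, \forall m\, \exists n\, \forall p\, (\neg F(s) \land \neg B(q) \lor \neg B(k) \lor F(m) \lor \neg B(n) \lor F(p))
The quantifier \exists k sits under an odd number of negations (counting the antecedent side of each →), so it flips to \forall k.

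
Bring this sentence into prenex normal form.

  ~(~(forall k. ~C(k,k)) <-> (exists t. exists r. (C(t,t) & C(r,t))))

exists k. forall t. forall r. exists w1. exists a. forall b. (C(k,k) & (~C(t,t) | ~C(r,t)) | C(w1,w1) & C(a,w1) & ~C(b,b))

Rewrite implications/biconditionals: A → B as ¬A ∨ B; A ↔ B as (¬A ∨ B) ∧ (¬B ∨ A).
  ~((~~(forall k. ~C(k,k)) | (exists t. exists r. (C(t,t) & C(r,t)))) & (~(exists t. exists r. (C(t,t) & C(r,t))) | ~(forall k. ~C(k,k))))
Push ¬ through the quantifiers and connectives to reach negation normal form:
  (exists k. C(k,k)) & (forall t. forall r. (~C(t,t) | ~C(r,t))) | (exists t. exists r. (C(t,t) & C(r,t))) & (forall k. ~C(k,k))
Standardize variables apart so no two quantifiers bind the same name: t↦w1, r↦a, k↦b.
  (exists k. C(k,k)) & (forall t. forall r. (~C(t,t) | ~C(r,t))) | (exists w1. exists a. (C(w1,w1) & C(a,w1))) & (forall b. ~C(b,b))
Pull the quantifiers to the front (each side's bound variable is not free in the other side):
  exists k. forall t. forall r. exists w1. exists a. forall b. (C(k,k) & (~C(t,t) | ~C(r,t)) | C(w1,w1) & C(a,w1) & ~C(b,b))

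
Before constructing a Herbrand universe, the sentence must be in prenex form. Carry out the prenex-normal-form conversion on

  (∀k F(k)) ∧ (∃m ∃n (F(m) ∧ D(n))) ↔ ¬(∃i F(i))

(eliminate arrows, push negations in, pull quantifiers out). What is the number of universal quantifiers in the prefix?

Eliminate → and ↔ using ¬ and ∨; A ↔ B as (¬A ∨ B) ∧ (¬B ∨ A).
  (¬((∀k F(k)) ∧ (∃m ∃n (F(m) ∧ D(n)))) ∨ ¬(∃i F(i))) ∧ (¬¬(∃i F(i)) ∨ (∀k F(k)) ∧ (∃m ∃n (F(m) ∧ D(n))))
Move each ¬ inward, flipping quantifiers it crosses:
  ((∃k ¬F(k)) ∨ (∀m ∀n (¬F(m) ∨ ¬D(n))) ∨ (∀i ¬F(i))) ∧ ((∃i F(i)) ∨ (∀k F(k)) ∧ (∃m ∃n (F(m) ∧ D(n))))
Give each quantifier a distinct variable: i↦z, k↦q, m↦u, n↦a.
  ((∃k ¬F(k)) ∨ (∀m ∀n (¬F(m) ∨ ¬D(n))) ∨ (∀i ¬F(i))) ∧ ((∃z F(z)) ∨ (∀q F(q)) ∧ (∃u ∃a (F(u) ∧ D(a))))
Finally move all quantifiers to the prefix:
  ∃k ∀m ∀n ∀i ∃z ∀q ∃u ∃a ((¬F(k) ∨ ¬F(m) ∨ ¬D(n) ∨ ¬F(i)) ∧ (F(z) ∨ F(q) ∧ F(u) ∧ D(a)))
The prefix is ∃k ∀m ∀n ∀i ∃z ∀q ∃u ∃a: 4 universal, 4 existential.

4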